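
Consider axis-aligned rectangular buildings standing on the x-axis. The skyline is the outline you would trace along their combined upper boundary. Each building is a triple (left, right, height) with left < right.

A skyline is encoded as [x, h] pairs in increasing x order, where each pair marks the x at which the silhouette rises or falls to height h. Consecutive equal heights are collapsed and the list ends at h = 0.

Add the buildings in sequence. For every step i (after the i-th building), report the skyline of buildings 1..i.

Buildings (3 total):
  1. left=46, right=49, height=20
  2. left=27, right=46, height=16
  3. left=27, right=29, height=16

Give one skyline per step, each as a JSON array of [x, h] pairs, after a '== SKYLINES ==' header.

== SKYLINES ==
[[46,20],[49,0]]
[[27,16],[46,20],[49,0]]
[[27,16],[46,20],[49,0]]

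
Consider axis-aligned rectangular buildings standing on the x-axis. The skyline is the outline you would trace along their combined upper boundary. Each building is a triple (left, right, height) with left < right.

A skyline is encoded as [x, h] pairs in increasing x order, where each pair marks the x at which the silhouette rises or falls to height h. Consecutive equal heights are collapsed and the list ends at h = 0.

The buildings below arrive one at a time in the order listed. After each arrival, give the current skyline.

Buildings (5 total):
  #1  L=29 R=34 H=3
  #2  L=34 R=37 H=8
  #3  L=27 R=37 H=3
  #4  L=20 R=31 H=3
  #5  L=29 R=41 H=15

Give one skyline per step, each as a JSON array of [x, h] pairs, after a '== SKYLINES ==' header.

== SKYLINES ==
[[29,3],[34,0]]
[[29,3],[34,8],[37,0]]
[[27,3],[34,8],[37,0]]
[[20,3],[34,8],[37,0]]
[[20,3],[29,15],[41,0]]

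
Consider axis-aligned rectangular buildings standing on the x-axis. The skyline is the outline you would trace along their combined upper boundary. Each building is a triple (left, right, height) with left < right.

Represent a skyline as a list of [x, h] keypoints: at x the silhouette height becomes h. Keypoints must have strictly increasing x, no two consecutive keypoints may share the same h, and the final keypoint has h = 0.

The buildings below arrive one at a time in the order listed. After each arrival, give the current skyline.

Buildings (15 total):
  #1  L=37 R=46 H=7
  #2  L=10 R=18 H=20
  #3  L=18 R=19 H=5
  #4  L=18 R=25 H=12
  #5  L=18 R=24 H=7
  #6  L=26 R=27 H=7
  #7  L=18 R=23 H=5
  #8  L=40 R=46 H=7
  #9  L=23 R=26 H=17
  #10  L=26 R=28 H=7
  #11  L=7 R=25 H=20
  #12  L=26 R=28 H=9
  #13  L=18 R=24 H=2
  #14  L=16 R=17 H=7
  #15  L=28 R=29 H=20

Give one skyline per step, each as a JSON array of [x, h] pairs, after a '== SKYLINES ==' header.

== SKYLINES ==
[[37,7],[46,0]]
[[10,20],[18,0],[37,7],[46,0]]
[[10,20],[18,5],[19,0],[37,7],[46,0]]
[[10,20],[18,12],[25,0],[37,7],[46,0]]
[[10,20],[18,12],[25,0],[37,7],[46,0]]
[[10,20],[18,12],[25,0],[26,7],[27,0],[37,7],[46,0]]
[[10,20],[18,12],[25,0],[26,7],[27,0],[37,7],[46,0]]
[[10,20],[18,12],[25,0],[26,7],[27,0],[37,7],[46,0]]
[[10,20],[18,12],[23,17],[26,7],[27,0],[37,7],[46,0]]
[[10,20],[18,12],[23,17],[26,7],[28,0],[37,7],[46,0]]
[[7,20],[25,17],[26,7],[28,0],[37,7],[46,0]]
[[7,20],[25,17],[26,9],[28,0],[37,7],[46,0]]
[[7,20],[25,17],[26,9],[28,0],[37,7],[46,0]]
[[7,20],[25,17],[26,9],[28,0],[37,7],[46,0]]
[[7,20],[25,17],[26,9],[28,20],[29,0],[37,7],[46,0]]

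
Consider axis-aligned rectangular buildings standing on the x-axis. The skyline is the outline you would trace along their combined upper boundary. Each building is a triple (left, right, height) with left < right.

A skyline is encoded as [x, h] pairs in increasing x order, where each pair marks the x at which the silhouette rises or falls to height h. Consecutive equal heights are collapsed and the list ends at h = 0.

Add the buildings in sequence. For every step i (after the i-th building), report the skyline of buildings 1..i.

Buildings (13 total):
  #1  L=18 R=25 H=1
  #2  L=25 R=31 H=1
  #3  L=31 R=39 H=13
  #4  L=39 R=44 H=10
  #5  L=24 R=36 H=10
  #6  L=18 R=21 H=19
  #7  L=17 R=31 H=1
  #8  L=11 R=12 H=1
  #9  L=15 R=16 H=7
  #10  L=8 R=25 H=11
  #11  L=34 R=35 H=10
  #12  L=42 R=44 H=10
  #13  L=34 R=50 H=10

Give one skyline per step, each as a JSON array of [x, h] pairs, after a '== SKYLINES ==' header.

== SKYLINES ==
[[18,1],[25,0]]
[[18,1],[31,0]]
[[18,1],[31,13],[39,0]]
[[18,1],[31,13],[39,10],[44,0]]
[[18,1],[24,10],[31,13],[39,10],[44,0]]
[[18,19],[21,1],[24,10],[31,13],[39,10],[44,0]]
[[17,1],[18,19],[21,1],[24,10],[31,13],[39,10],[44,0]]
[[11,1],[12,0],[17,1],[18,19],[21,1],[24,10],[31,13],[39,10],[44,0]]
[[11,1],[12,0],[15,7],[16,0],[17,1],[18,19],[21,1],[24,10],[31,13],[39,10],[44,0]]
[[8,11],[18,19],[21,11],[25,10],[31,13],[39,10],[44,0]]
[[8,11],[18,19],[21,11],[25,10],[31,13],[39,10],[44,0]]
[[8,11],[18,19],[21,11],[25,10],[31,13],[39,10],[44,0]]
[[8,11],[18,19],[21,11],[25,10],[31,13],[39,10],[50,0]]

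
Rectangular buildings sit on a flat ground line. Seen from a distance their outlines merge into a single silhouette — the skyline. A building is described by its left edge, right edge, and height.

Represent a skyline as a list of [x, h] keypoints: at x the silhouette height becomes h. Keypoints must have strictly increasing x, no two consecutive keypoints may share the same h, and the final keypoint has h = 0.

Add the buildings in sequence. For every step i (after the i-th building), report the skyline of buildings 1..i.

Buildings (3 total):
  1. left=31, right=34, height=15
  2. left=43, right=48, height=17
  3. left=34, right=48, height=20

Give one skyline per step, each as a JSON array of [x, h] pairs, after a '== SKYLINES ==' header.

== SKYLINES ==
[[31,15],[34,0]]
[[31,15],[34,0],[43,17],[48,0]]
[[31,15],[34,20],[48,0]]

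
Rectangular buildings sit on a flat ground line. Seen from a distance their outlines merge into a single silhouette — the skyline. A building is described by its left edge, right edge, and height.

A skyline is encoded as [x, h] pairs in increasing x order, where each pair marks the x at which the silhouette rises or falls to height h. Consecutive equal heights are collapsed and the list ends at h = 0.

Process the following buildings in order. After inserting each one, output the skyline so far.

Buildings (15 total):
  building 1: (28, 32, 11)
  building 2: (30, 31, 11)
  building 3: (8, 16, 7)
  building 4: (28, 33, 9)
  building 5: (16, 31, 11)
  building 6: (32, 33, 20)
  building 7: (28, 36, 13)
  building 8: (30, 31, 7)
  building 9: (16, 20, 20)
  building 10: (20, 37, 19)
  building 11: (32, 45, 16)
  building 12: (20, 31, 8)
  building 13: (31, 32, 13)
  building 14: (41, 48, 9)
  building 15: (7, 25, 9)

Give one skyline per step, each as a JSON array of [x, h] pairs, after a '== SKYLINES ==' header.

== SKYLINES ==
[[28,11],[32,0]]
[[28,11],[32,0]]
[[8,7],[16,0],[28,11],[32,0]]
[[8,7],[16,0],[28,11],[32,9],[33,0]]
[[8,7],[16,11],[32,9],[33,0]]
[[8,7],[16,11],[32,20],[33,0]]
[[8,7],[16,11],[28,13],[32,20],[33,13],[36,0]]
[[8,7],[16,11],[28,13],[32,20],[33,13],[36,0]]
[[8,7],[16,20],[20,11],[28,13],[32,20],[33,13],[36,0]]
[[8,7],[16,20],[20,19],[32,20],[33,19],[37,0]]
[[8,7],[16,20],[20,19],[32,20],[33,19],[37,16],[45,0]]
[[8,7],[16,20],[20,19],[32,20],[33,19],[37,16],[45,0]]
[[8,7],[16,20],[20,19],[32,20],[33,19],[37,16],[45,0]]
[[8,7],[16,20],[20,19],[32,20],[33,19],[37,16],[45,9],[48,0]]
[[7,9],[16,20],[20,19],[32,20],[33,19],[37,16],[45,9],[48,0]]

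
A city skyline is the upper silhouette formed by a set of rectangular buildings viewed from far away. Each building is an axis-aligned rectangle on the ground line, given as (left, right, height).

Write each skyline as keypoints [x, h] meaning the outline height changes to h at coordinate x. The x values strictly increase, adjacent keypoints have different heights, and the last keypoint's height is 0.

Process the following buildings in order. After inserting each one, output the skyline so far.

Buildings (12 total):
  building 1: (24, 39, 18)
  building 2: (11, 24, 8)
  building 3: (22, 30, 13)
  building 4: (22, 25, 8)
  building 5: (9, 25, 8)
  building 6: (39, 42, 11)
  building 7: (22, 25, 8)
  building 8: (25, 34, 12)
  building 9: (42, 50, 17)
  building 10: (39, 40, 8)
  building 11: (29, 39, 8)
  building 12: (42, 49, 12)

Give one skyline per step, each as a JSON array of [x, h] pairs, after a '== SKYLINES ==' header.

== SKYLINES ==
[[24,18],[39,0]]
[[11,8],[24,18],[39,0]]
[[11,8],[22,13],[24,18],[39,0]]
[[11,8],[22,13],[24,18],[39,0]]
[[9,8],[22,13],[24,18],[39,0]]
[[9,8],[22,13],[24,18],[39,11],[42,0]]
[[9,8],[22,13],[24,18],[39,11],[42,0]]
[[9,8],[22,13],[24,18],[39,11],[42,0]]
[[9,8],[22,13],[24,18],[39,11],[42,17],[50,0]]
[[9,8],[22,13],[24,18],[39,11],[42,17],[50,0]]
[[9,8],[22,13],[24,18],[39,11],[42,17],[50,0]]
[[9,8],[22,13],[24,18],[39,11],[42,17],[50,0]]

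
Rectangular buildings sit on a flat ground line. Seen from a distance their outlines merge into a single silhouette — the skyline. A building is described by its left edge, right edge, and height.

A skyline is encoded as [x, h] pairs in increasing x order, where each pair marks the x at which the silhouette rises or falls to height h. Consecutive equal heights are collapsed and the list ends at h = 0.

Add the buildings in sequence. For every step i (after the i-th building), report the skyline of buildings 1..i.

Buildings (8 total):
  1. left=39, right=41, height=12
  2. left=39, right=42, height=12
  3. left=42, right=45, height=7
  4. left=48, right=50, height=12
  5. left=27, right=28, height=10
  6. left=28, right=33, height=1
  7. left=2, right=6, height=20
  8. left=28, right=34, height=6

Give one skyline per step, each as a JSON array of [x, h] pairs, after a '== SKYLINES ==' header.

== SKYLINES ==
[[39,12],[41,0]]
[[39,12],[42,0]]
[[39,12],[42,7],[45,0]]
[[39,12],[42,7],[45,0],[48,12],[50,0]]
[[27,10],[28,0],[39,12],[42,7],[45,0],[48,12],[50,0]]
[[27,10],[28,1],[33,0],[39,12],[42,7],[45,0],[48,12],[50,0]]
[[2,20],[6,0],[27,10],[28,1],[33,0],[39,12],[42,7],[45,0],[48,12],[50,0]]
[[2,20],[6,0],[27,10],[28,6],[34,0],[39,12],[42,7],[45,0],[48,12],[50,0]]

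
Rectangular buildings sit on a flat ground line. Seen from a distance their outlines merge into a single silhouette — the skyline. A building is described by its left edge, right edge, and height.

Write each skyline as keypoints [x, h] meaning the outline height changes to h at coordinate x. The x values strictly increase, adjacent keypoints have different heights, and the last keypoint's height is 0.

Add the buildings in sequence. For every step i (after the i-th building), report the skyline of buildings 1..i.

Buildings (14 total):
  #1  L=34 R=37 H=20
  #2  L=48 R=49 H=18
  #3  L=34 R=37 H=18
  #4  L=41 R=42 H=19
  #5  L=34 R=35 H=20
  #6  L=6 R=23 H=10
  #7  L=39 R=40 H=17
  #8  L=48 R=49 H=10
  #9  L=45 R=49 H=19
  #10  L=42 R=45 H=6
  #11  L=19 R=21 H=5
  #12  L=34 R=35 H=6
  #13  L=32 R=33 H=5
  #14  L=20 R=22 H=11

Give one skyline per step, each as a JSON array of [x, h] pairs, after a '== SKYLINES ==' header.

== SKYLINES ==
[[34,20],[37,0]]
[[34,20],[37,0],[48,18],[49,0]]
[[34,20],[37,0],[48,18],[49,0]]
[[34,20],[37,0],[41,19],[42,0],[48,18],[49,0]]
[[34,20],[37,0],[41,19],[42,0],[48,18],[49,0]]
[[6,10],[23,0],[34,20],[37,0],[41,19],[42,0],[48,18],[49,0]]
[[6,10],[23,0],[34,20],[37,0],[39,17],[40,0],[41,19],[42,0],[48,18],[49,0]]
[[6,10],[23,0],[34,20],[37,0],[39,17],[40,0],[41,19],[42,0],[48,18],[49,0]]
[[6,10],[23,0],[34,20],[37,0],[39,17],[40,0],[41,19],[42,0],[45,19],[49,0]]
[[6,10],[23,0],[34,20],[37,0],[39,17],[40,0],[41,19],[42,6],[45,19],[49,0]]
[[6,10],[23,0],[34,20],[37,0],[39,17],[40,0],[41,19],[42,6],[45,19],[49,0]]
[[6,10],[23,0],[34,20],[37,0],[39,17],[40,0],[41,19],[42,6],[45,19],[49,0]]
[[6,10],[23,0],[32,5],[33,0],[34,20],[37,0],[39,17],[40,0],[41,19],[42,6],[45,19],[49,0]]
[[6,10],[20,11],[22,10],[23,0],[32,5],[33,0],[34,20],[37,0],[39,17],[40,0],[41,19],[42,6],[45,19],[49,0]]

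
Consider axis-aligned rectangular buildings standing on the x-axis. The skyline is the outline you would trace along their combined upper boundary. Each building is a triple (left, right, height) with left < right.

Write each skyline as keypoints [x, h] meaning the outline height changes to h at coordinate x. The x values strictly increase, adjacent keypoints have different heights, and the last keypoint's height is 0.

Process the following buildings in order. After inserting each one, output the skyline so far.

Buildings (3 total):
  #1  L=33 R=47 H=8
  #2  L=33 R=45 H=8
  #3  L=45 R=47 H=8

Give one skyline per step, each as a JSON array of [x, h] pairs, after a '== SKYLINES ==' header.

== SKYLINES ==
[[33,8],[47,0]]
[[33,8],[47,0]]
[[33,8],[47,0]]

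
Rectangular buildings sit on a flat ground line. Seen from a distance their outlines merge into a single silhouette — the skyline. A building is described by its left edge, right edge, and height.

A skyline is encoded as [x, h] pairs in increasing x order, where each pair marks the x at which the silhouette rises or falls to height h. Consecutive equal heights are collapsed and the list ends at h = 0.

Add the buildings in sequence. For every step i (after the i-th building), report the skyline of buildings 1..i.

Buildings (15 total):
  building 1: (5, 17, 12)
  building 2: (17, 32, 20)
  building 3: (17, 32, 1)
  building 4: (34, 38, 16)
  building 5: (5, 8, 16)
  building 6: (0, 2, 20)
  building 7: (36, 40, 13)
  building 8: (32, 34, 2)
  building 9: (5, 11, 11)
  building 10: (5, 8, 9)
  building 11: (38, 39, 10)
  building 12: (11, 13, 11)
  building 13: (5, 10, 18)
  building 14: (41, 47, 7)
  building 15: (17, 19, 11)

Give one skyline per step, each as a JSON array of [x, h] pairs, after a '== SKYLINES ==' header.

== SKYLINES ==
[[5,12],[17,0]]
[[5,12],[17,20],[32,0]]
[[5,12],[17,20],[32,0]]
[[5,12],[17,20],[32,0],[34,16],[38,0]]
[[5,16],[8,12],[17,20],[32,0],[34,16],[38,0]]
[[0,20],[2,0],[5,16],[8,12],[17,20],[32,0],[34,16],[38,0]]
[[0,20],[2,0],[5,16],[8,12],[17,20],[32,0],[34,16],[38,13],[40,0]]
[[0,20],[2,0],[5,16],[8,12],[17,20],[32,2],[34,16],[38,13],[40,0]]
[[0,20],[2,0],[5,16],[8,12],[17,20],[32,2],[34,16],[38,13],[40,0]]
[[0,20],[2,0],[5,16],[8,12],[17,20],[32,2],[34,16],[38,13],[40,0]]
[[0,20],[2,0],[5,16],[8,12],[17,20],[32,2],[34,16],[38,13],[40,0]]
[[0,20],[2,0],[5,16],[8,12],[17,20],[32,2],[34,16],[38,13],[40,0]]
[[0,20],[2,0],[5,18],[10,12],[17,20],[32,2],[34,16],[38,13],[40,0]]
[[0,20],[2,0],[5,18],[10,12],[17,20],[32,2],[34,16],[38,13],[40,0],[41,7],[47,0]]
[[0,20],[2,0],[5,18],[10,12],[17,20],[32,2],[34,16],[38,13],[40,0],[41,7],[47,0]]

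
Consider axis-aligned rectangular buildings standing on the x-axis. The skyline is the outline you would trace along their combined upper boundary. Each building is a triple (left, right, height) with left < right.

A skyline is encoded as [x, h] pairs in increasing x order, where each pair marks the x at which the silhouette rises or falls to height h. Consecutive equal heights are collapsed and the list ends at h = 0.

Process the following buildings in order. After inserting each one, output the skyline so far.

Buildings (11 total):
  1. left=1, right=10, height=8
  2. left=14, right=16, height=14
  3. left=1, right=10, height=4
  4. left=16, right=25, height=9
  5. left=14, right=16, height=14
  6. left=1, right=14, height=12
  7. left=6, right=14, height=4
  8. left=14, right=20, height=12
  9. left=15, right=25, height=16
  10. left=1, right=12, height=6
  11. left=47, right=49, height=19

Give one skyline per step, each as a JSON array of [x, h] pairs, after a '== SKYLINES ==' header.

== SKYLINES ==
[[1,8],[10,0]]
[[1,8],[10,0],[14,14],[16,0]]
[[1,8],[10,0],[14,14],[16,0]]
[[1,8],[10,0],[14,14],[16,9],[25,0]]
[[1,8],[10,0],[14,14],[16,9],[25,0]]
[[1,12],[14,14],[16,9],[25,0]]
[[1,12],[14,14],[16,9],[25,0]]
[[1,12],[14,14],[16,12],[20,9],[25,0]]
[[1,12],[14,14],[15,16],[25,0]]
[[1,12],[14,14],[15,16],[25,0]]
[[1,12],[14,14],[15,16],[25,0],[47,19],[49,0]]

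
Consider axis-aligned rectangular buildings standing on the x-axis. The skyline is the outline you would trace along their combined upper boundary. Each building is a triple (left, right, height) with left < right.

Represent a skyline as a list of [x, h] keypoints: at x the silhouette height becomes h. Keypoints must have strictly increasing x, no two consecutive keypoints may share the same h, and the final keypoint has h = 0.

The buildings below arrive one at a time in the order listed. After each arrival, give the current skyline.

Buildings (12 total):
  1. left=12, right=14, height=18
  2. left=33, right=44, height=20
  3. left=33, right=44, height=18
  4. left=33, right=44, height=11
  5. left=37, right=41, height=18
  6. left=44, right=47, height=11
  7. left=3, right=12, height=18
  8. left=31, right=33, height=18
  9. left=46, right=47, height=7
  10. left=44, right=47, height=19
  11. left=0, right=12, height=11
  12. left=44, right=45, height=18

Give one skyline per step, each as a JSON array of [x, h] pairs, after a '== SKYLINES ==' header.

== SKYLINES ==
[[12,18],[14,0]]
[[12,18],[14,0],[33,20],[44,0]]
[[12,18],[14,0],[33,20],[44,0]]
[[12,18],[14,0],[33,20],[44,0]]
[[12,18],[14,0],[33,20],[44,0]]
[[12,18],[14,0],[33,20],[44,11],[47,0]]
[[3,18],[14,0],[33,20],[44,11],[47,0]]
[[3,18],[14,0],[31,18],[33,20],[44,11],[47,0]]
[[3,18],[14,0],[31,18],[33,20],[44,11],[47,0]]
[[3,18],[14,0],[31,18],[33,20],[44,19],[47,0]]
[[0,11],[3,18],[14,0],[31,18],[33,20],[44,19],[47,0]]
[[0,11],[3,18],[14,0],[31,18],[33,20],[44,19],[47,0]]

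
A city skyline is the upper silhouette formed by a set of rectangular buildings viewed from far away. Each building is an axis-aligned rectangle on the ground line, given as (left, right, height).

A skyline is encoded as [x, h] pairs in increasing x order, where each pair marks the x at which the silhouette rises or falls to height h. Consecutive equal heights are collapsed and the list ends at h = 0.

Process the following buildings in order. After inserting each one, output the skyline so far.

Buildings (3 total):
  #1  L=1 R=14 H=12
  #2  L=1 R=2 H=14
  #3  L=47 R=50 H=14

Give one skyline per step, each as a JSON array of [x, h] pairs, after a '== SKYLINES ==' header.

== SKYLINES ==
[[1,12],[14,0]]
[[1,14],[2,12],[14,0]]
[[1,14],[2,12],[14,0],[47,14],[50,0]]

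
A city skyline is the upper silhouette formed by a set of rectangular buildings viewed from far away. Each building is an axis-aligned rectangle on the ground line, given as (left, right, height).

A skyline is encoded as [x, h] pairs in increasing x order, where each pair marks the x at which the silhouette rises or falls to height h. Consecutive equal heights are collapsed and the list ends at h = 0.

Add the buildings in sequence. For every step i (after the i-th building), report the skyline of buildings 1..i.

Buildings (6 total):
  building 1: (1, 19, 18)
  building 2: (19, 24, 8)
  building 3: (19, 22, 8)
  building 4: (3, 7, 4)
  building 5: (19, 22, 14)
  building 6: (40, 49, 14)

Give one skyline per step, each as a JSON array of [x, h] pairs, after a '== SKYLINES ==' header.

== SKYLINES ==
[[1,18],[19,0]]
[[1,18],[19,8],[24,0]]
[[1,18],[19,8],[24,0]]
[[1,18],[19,8],[24,0]]
[[1,18],[19,14],[22,8],[24,0]]
[[1,18],[19,14],[22,8],[24,0],[40,14],[49,0]]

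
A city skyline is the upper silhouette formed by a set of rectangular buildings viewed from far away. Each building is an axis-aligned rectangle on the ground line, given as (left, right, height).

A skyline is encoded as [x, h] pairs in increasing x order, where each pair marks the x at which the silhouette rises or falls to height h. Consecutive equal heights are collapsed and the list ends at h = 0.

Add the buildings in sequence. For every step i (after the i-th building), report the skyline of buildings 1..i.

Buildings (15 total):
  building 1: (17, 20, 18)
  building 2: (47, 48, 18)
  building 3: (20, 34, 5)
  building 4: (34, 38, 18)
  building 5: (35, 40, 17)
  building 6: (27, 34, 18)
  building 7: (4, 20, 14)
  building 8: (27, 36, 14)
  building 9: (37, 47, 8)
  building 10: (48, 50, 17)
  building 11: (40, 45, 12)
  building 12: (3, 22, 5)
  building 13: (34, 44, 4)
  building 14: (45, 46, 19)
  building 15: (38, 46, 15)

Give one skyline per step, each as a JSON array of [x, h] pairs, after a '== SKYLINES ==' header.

== SKYLINES ==
[[17,18],[20,0]]
[[17,18],[20,0],[47,18],[48,0]]
[[17,18],[20,5],[34,0],[47,18],[48,0]]
[[17,18],[20,5],[34,18],[38,0],[47,18],[48,0]]
[[17,18],[20,5],[34,18],[38,17],[40,0],[47,18],[48,0]]
[[17,18],[20,5],[27,18],[38,17],[40,0],[47,18],[48,0]]
[[4,14],[17,18],[20,5],[27,18],[38,17],[40,0],[47,18],[48,0]]
[[4,14],[17,18],[20,5],[27,18],[38,17],[40,0],[47,18],[48,0]]
[[4,14],[17,18],[20,5],[27,18],[38,17],[40,8],[47,18],[48,0]]
[[4,14],[17,18],[20,5],[27,18],[38,17],[40,8],[47,18],[48,17],[50,0]]
[[4,14],[17,18],[20,5],[27,18],[38,17],[40,12],[45,8],[47,18],[48,17],[50,0]]
[[3,5],[4,14],[17,18],[20,5],[27,18],[38,17],[40,12],[45,8],[47,18],[48,17],[50,0]]
[[3,5],[4,14],[17,18],[20,5],[27,18],[38,17],[40,12],[45,8],[47,18],[48,17],[50,0]]
[[3,5],[4,14],[17,18],[20,5],[27,18],[38,17],[40,12],[45,19],[46,8],[47,18],[48,17],[50,0]]
[[3,5],[4,14],[17,18],[20,5],[27,18],[38,17],[40,15],[45,19],[46,8],[47,18],[48,17],[50,0]]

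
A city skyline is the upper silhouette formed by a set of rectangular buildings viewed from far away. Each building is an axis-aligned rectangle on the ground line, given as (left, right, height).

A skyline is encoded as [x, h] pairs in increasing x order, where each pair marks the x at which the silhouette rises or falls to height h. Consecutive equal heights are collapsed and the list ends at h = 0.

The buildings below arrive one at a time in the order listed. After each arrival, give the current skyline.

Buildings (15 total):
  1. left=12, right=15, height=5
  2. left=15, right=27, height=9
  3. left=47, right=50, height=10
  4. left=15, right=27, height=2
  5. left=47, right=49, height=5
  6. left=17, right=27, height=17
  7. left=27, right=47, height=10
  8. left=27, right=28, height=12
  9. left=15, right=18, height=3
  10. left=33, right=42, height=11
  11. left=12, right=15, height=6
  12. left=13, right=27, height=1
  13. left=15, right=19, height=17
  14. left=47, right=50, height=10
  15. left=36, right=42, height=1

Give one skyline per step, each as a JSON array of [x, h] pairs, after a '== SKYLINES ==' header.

== SKYLINES ==
[[12,5],[15,0]]
[[12,5],[15,9],[27,0]]
[[12,5],[15,9],[27,0],[47,10],[50,0]]
[[12,5],[15,9],[27,0],[47,10],[50,0]]
[[12,5],[15,9],[27,0],[47,10],[50,0]]
[[12,5],[15,9],[17,17],[27,0],[47,10],[50,0]]
[[12,5],[15,9],[17,17],[27,10],[50,0]]
[[12,5],[15,9],[17,17],[27,12],[28,10],[50,0]]
[[12,5],[15,9],[17,17],[27,12],[28,10],[50,0]]
[[12,5],[15,9],[17,17],[27,12],[28,10],[33,11],[42,10],[50,0]]
[[12,6],[15,9],[17,17],[27,12],[28,10],[33,11],[42,10],[50,0]]
[[12,6],[15,9],[17,17],[27,12],[28,10],[33,11],[42,10],[50,0]]
[[12,6],[15,17],[27,12],[28,10],[33,11],[42,10],[50,0]]
[[12,6],[15,17],[27,12],[28,10],[33,11],[42,10],[50,0]]
[[12,6],[15,17],[27,12],[28,10],[33,11],[42,10],[50,0]]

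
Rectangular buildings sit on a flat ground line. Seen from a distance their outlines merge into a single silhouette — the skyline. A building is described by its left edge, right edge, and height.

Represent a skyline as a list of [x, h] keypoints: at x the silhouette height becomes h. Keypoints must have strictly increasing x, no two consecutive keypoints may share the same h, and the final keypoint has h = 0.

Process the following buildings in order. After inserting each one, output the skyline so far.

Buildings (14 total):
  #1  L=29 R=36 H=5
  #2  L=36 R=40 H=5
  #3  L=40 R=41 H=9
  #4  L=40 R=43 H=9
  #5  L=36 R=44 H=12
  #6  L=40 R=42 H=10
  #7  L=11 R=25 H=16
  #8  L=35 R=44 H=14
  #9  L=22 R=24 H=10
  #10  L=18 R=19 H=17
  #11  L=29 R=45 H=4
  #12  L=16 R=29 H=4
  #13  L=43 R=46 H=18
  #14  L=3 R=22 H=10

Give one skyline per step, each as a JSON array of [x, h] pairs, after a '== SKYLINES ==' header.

== SKYLINES ==
[[29,5],[36,0]]
[[29,5],[40,0]]
[[29,5],[40,9],[41,0]]
[[29,5],[40,9],[43,0]]
[[29,5],[36,12],[44,0]]
[[29,5],[36,12],[44,0]]
[[11,16],[25,0],[29,5],[36,12],[44,0]]
[[11,16],[25,0],[29,5],[35,14],[44,0]]
[[11,16],[25,0],[29,5],[35,14],[44,0]]
[[11,16],[18,17],[19,16],[25,0],[29,5],[35,14],[44,0]]
[[11,16],[18,17],[19,16],[25,0],[29,5],[35,14],[44,4],[45,0]]
[[11,16],[18,17],[19,16],[25,4],[29,5],[35,14],[44,4],[45,0]]
[[11,16],[18,17],[19,16],[25,4],[29,5],[35,14],[43,18],[46,0]]
[[3,10],[11,16],[18,17],[19,16],[25,4],[29,5],[35,14],[43,18],[46,0]]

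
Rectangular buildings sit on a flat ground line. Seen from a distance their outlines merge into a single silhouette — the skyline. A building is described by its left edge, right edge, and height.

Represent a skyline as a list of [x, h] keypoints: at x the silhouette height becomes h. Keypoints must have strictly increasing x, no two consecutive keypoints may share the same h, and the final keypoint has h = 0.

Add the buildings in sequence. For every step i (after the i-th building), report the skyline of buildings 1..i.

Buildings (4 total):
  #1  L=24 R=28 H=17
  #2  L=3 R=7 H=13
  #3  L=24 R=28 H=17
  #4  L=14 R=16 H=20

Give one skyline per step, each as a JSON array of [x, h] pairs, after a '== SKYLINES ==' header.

== SKYLINES ==
[[24,17],[28,0]]
[[3,13],[7,0],[24,17],[28,0]]
[[3,13],[7,0],[24,17],[28,0]]
[[3,13],[7,0],[14,20],[16,0],[24,17],[28,0]]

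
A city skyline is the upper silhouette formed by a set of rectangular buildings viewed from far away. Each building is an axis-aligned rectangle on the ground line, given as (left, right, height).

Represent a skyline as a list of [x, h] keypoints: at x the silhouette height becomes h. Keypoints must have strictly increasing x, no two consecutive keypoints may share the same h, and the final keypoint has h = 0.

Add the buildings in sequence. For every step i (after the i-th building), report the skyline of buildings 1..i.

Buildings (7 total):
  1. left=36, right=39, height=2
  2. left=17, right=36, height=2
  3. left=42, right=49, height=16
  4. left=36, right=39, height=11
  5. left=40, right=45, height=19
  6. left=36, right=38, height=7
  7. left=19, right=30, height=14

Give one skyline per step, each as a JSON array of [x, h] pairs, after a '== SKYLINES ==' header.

== SKYLINES ==
[[36,2],[39,0]]
[[17,2],[39,0]]
[[17,2],[39,0],[42,16],[49,0]]
[[17,2],[36,11],[39,0],[42,16],[49,0]]
[[17,2],[36,11],[39,0],[40,19],[45,16],[49,0]]
[[17,2],[36,11],[39,0],[40,19],[45,16],[49,0]]
[[17,2],[19,14],[30,2],[36,11],[39,0],[40,19],[45,16],[49,0]]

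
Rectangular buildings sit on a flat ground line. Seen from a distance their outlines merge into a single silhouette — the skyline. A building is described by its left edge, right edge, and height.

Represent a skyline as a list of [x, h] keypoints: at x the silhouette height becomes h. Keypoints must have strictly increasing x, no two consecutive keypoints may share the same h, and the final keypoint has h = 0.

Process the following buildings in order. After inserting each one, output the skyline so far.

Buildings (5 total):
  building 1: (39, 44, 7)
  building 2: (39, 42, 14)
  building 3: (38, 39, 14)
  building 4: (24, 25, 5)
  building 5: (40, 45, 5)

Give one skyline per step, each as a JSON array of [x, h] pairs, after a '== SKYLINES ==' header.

== SKYLINES ==
[[39,7],[44,0]]
[[39,14],[42,7],[44,0]]
[[38,14],[42,7],[44,0]]
[[24,5],[25,0],[38,14],[42,7],[44,0]]
[[24,5],[25,0],[38,14],[42,7],[44,5],[45,0]]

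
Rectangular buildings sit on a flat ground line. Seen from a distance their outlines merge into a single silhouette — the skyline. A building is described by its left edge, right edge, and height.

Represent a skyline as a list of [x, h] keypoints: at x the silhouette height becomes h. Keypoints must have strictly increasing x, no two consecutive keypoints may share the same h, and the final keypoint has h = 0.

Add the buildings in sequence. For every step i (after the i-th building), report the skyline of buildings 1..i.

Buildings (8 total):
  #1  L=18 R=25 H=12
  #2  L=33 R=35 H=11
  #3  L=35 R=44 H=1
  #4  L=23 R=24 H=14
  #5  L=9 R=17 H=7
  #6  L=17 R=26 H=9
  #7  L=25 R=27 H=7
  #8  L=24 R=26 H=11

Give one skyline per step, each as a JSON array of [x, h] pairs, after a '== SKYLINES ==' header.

== SKYLINES ==
[[18,12],[25,0]]
[[18,12],[25,0],[33,11],[35,0]]
[[18,12],[25,0],[33,11],[35,1],[44,0]]
[[18,12],[23,14],[24,12],[25,0],[33,11],[35,1],[44,0]]
[[9,7],[17,0],[18,12],[23,14],[24,12],[25,0],[33,11],[35,1],[44,0]]
[[9,7],[17,9],[18,12],[23,14],[24,12],[25,9],[26,0],[33,11],[35,1],[44,0]]
[[9,7],[17,9],[18,12],[23,14],[24,12],[25,9],[26,7],[27,0],[33,11],[35,1],[44,0]]
[[9,7],[17,9],[18,12],[23,14],[24,12],[25,11],[26,7],[27,0],[33,11],[35,1],[44,0]]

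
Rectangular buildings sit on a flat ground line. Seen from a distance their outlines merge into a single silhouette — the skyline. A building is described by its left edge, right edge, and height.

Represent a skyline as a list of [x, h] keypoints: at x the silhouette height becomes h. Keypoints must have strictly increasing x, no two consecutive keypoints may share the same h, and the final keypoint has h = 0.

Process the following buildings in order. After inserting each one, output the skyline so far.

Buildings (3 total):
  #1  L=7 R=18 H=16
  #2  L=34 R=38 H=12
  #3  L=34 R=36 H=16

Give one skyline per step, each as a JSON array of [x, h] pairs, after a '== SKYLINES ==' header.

== SKYLINES ==
[[7,16],[18,0]]
[[7,16],[18,0],[34,12],[38,0]]
[[7,16],[18,0],[34,16],[36,12],[38,0]]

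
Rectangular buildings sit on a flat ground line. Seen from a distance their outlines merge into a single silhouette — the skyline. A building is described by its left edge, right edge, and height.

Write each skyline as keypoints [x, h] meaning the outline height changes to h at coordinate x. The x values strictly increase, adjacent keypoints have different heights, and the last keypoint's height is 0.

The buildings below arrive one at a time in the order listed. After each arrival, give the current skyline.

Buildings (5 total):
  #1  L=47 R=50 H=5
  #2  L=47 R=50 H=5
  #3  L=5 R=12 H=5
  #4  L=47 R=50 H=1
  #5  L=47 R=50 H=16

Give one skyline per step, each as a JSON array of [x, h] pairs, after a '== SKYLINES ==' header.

== SKYLINES ==
[[47,5],[50,0]]
[[47,5],[50,0]]
[[5,5],[12,0],[47,5],[50,0]]
[[5,5],[12,0],[47,5],[50,0]]
[[5,5],[12,0],[47,16],[50,0]]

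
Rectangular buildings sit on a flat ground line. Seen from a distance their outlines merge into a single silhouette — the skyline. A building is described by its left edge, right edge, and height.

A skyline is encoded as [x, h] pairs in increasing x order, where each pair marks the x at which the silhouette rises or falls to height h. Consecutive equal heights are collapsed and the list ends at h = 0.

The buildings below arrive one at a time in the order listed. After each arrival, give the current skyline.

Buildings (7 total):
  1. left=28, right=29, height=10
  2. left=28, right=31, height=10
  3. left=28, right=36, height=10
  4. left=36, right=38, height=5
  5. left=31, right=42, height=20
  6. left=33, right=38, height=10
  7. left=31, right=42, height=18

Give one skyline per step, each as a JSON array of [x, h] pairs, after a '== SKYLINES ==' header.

== SKYLINES ==
[[28,10],[29,0]]
[[28,10],[31,0]]
[[28,10],[36,0]]
[[28,10],[36,5],[38,0]]
[[28,10],[31,20],[42,0]]
[[28,10],[31,20],[42,0]]
[[28,10],[31,20],[42,0]]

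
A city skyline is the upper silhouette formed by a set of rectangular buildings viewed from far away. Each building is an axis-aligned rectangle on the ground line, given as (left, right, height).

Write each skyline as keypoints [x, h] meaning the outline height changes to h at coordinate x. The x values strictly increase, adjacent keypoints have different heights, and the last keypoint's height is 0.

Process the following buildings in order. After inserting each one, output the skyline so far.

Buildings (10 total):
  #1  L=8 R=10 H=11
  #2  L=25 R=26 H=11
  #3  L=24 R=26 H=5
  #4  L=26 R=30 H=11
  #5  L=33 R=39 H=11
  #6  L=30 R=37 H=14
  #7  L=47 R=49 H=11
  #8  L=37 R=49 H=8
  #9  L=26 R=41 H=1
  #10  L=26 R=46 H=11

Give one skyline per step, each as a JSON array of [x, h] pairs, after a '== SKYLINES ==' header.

== SKYLINES ==
[[8,11],[10,0]]
[[8,11],[10,0],[25,11],[26,0]]
[[8,11],[10,0],[24,5],[25,11],[26,0]]
[[8,11],[10,0],[24,5],[25,11],[30,0]]
[[8,11],[10,0],[24,5],[25,11],[30,0],[33,11],[39,0]]
[[8,11],[10,0],[24,5],[25,11],[30,14],[37,11],[39,0]]
[[8,11],[10,0],[24,5],[25,11],[30,14],[37,11],[39,0],[47,11],[49,0]]
[[8,11],[10,0],[24,5],[25,11],[30,14],[37,11],[39,8],[47,11],[49,0]]
[[8,11],[10,0],[24,5],[25,11],[30,14],[37,11],[39,8],[47,11],[49,0]]
[[8,11],[10,0],[24,5],[25,11],[30,14],[37,11],[46,8],[47,11],[49,0]]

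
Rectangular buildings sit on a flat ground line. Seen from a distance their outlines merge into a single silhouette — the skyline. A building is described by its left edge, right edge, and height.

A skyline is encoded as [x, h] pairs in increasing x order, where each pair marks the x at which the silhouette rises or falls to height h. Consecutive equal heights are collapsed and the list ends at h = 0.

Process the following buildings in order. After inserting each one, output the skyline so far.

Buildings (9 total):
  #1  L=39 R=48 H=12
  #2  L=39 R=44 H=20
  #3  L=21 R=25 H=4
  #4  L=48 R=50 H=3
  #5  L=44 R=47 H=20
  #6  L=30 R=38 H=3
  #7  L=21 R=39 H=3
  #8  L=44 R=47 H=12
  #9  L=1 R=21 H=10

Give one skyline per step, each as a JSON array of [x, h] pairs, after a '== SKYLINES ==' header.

== SKYLINES ==
[[39,12],[48,0]]
[[39,20],[44,12],[48,0]]
[[21,4],[25,0],[39,20],[44,12],[48,0]]
[[21,4],[25,0],[39,20],[44,12],[48,3],[50,0]]
[[21,4],[25,0],[39,20],[47,12],[48,3],[50,0]]
[[21,4],[25,0],[30,3],[38,0],[39,20],[47,12],[48,3],[50,0]]
[[21,4],[25,3],[39,20],[47,12],[48,3],[50,0]]
[[21,4],[25,3],[39,20],[47,12],[48,3],[50,0]]
[[1,10],[21,4],[25,3],[39,20],[47,12],[48,3],[50,0]]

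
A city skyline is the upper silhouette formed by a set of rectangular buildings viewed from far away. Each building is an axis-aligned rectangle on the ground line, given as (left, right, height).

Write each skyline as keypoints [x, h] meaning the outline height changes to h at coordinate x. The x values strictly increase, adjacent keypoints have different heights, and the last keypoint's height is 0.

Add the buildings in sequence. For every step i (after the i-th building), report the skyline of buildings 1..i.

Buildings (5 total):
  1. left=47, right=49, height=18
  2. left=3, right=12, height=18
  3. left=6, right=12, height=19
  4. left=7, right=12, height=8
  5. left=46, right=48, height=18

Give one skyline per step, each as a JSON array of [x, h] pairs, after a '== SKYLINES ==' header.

== SKYLINES ==
[[47,18],[49,0]]
[[3,18],[12,0],[47,18],[49,0]]
[[3,18],[6,19],[12,0],[47,18],[49,0]]
[[3,18],[6,19],[12,0],[47,18],[49,0]]
[[3,18],[6,19],[12,0],[46,18],[49,0]]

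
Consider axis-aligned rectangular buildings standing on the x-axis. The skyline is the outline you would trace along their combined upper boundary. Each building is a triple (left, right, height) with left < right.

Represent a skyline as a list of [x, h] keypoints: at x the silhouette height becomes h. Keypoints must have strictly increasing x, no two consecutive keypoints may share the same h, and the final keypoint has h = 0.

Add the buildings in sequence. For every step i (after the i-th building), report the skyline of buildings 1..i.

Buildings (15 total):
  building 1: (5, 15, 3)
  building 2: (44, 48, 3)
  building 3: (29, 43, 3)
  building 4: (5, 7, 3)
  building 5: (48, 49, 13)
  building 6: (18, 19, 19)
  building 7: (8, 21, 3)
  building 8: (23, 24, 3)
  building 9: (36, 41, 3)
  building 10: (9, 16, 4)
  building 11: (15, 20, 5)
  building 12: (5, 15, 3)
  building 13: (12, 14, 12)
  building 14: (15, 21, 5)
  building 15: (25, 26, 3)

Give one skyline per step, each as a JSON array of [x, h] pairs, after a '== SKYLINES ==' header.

== SKYLINES ==
[[5,3],[15,0]]
[[5,3],[15,0],[44,3],[48,0]]
[[5,3],[15,0],[29,3],[43,0],[44,3],[48,0]]
[[5,3],[15,0],[29,3],[43,0],[44,3],[48,0]]
[[5,3],[15,0],[29,3],[43,0],[44,3],[48,13],[49,0]]
[[5,3],[15,0],[18,19],[19,0],[29,3],[43,0],[44,3],[48,13],[49,0]]
[[5,3],[18,19],[19,3],[21,0],[29,3],[43,0],[44,3],[48,13],[49,0]]
[[5,3],[18,19],[19,3],[21,0],[23,3],[24,0],[29,3],[43,0],[44,3],[48,13],[49,0]]
[[5,3],[18,19],[19,3],[21,0],[23,3],[24,0],[29,3],[43,0],[44,3],[48,13],[49,0]]
[[5,3],[9,4],[16,3],[18,19],[19,3],[21,0],[23,3],[24,0],[29,3],[43,0],[44,3],[48,13],[49,0]]
[[5,3],[9,4],[15,5],[18,19],[19,5],[20,3],[21,0],[23,3],[24,0],[29,3],[43,0],[44,3],[48,13],[49,0]]
[[5,3],[9,4],[15,5],[18,19],[19,5],[20,3],[21,0],[23,3],[24,0],[29,3],[43,0],[44,3],[48,13],[49,0]]
[[5,3],[9,4],[12,12],[14,4],[15,5],[18,19],[19,5],[20,3],[21,0],[23,3],[24,0],[29,3],[43,0],[44,3],[48,13],[49,0]]
[[5,3],[9,4],[12,12],[14,4],[15,5],[18,19],[19,5],[21,0],[23,3],[24,0],[29,3],[43,0],[44,3],[48,13],[49,0]]
[[5,3],[9,4],[12,12],[14,4],[15,5],[18,19],[19,5],[21,0],[23,3],[24,0],[25,3],[26,0],[29,3],[43,0],[44,3],[48,13],[49,0]]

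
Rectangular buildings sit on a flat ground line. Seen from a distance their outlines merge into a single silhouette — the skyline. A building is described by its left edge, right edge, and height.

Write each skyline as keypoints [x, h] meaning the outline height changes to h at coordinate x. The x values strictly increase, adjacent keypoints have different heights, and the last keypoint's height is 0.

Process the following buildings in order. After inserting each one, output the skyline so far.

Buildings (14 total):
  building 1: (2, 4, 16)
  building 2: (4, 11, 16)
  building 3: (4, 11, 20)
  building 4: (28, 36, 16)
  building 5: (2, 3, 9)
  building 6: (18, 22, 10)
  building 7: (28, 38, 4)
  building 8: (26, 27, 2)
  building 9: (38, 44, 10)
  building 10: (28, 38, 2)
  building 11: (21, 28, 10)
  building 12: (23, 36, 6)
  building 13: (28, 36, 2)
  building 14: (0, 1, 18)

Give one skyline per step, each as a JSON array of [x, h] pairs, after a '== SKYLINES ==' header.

== SKYLINES ==
[[2,16],[4,0]]
[[2,16],[11,0]]
[[2,16],[4,20],[11,0]]
[[2,16],[4,20],[11,0],[28,16],[36,0]]
[[2,16],[4,20],[11,0],[28,16],[36,0]]
[[2,16],[4,20],[11,0],[18,10],[22,0],[28,16],[36,0]]
[[2,16],[4,20],[11,0],[18,10],[22,0],[28,16],[36,4],[38,0]]
[[2,16],[4,20],[11,0],[18,10],[22,0],[26,2],[27,0],[28,16],[36,4],[38,0]]
[[2,16],[4,20],[11,0],[18,10],[22,0],[26,2],[27,0],[28,16],[36,4],[38,10],[44,0]]
[[2,16],[4,20],[11,0],[18,10],[22,0],[26,2],[27,0],[28,16],[36,4],[38,10],[44,0]]
[[2,16],[4,20],[11,0],[18,10],[28,16],[36,4],[38,10],[44,0]]
[[2,16],[4,20],[11,0],[18,10],[28,16],[36,4],[38,10],[44,0]]
[[2,16],[4,20],[11,0],[18,10],[28,16],[36,4],[38,10],[44,0]]
[[0,18],[1,0],[2,16],[4,20],[11,0],[18,10],[28,16],[36,4],[38,10],[44,0]]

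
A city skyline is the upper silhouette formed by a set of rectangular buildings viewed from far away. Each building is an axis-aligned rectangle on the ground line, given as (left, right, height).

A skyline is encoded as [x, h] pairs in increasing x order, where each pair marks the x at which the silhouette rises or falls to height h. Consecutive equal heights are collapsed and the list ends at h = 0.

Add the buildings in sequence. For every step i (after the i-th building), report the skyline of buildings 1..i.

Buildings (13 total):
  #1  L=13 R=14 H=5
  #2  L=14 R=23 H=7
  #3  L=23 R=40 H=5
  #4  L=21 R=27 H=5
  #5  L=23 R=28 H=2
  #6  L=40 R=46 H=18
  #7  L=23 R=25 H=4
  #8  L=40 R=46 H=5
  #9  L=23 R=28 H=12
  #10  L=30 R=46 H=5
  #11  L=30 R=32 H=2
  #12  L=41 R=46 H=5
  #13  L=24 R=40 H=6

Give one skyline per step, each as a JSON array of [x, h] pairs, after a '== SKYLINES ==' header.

== SKYLINES ==
[[13,5],[14,0]]
[[13,5],[14,7],[23,0]]
[[13,5],[14,7],[23,5],[40,0]]
[[13,5],[14,7],[23,5],[40,0]]
[[13,5],[14,7],[23,5],[40,0]]
[[13,5],[14,7],[23,5],[40,18],[46,0]]
[[13,5],[14,7],[23,5],[40,18],[46,0]]
[[13,5],[14,7],[23,5],[40,18],[46,0]]
[[13,5],[14,7],[23,12],[28,5],[40,18],[46,0]]
[[13,5],[14,7],[23,12],[28,5],[40,18],[46,0]]
[[13,5],[14,7],[23,12],[28,5],[40,18],[46,0]]
[[13,5],[14,7],[23,12],[28,5],[40,18],[46,0]]
[[13,5],[14,7],[23,12],[28,6],[40,18],[46,0]]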